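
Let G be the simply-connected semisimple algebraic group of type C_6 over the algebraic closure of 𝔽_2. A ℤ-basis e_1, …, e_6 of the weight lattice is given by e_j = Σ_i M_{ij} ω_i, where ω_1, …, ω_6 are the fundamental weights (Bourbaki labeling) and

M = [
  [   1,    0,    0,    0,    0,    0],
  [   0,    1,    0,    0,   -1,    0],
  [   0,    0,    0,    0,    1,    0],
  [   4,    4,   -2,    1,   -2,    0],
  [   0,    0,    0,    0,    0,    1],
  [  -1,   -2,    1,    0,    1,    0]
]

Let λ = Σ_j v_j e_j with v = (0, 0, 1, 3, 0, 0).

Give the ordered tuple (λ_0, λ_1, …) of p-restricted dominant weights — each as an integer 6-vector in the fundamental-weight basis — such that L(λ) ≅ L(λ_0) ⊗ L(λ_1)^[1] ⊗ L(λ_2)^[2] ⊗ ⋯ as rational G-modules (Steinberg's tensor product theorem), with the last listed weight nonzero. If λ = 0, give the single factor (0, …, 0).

Compute c_i = Σ_j M_{ij} v_j with v = (0, 0, 1, 3, 0, 0):
  c_1 = 1*0 + 0*0 + 0*1 + 0*3 + 0*0 + 0*0 = 0
  c_2 = 0*0 + 1*0 + 0*1 + 0*3 + -1*0 + 0*0 = 0
  c_3 = 0*0 + 0*0 + 0*1 + 0*3 + 1*0 + 0*0 = 0
  c_4 = 4*0 + 4*0 + -2*1 + 1*3 + -2*0 + 0*0 = 1
  c_5 = 0*0 + 0*0 + 0*1 + 0*3 + 0*0 + 1*0 = 0
  c_6 = -1*0 + -2*0 + 1*1 + 0*3 + 1*0 + 0*0 = 1
p = 2; digits c_i = Σ_j d_{ij}·2^j, 0 ≤ d_{ij} < 2:
  c_1 = 0
  c_2 = 0
  c_3 = 0
  c_4 = 1 = 1·2^0
  c_5 = 0
  c_6 = 1 = 1·2^0
p-restricted factor λ_0 = (0, 0, 0, 1, 0, 1)

((0, 0, 0, 1, 0, 1),)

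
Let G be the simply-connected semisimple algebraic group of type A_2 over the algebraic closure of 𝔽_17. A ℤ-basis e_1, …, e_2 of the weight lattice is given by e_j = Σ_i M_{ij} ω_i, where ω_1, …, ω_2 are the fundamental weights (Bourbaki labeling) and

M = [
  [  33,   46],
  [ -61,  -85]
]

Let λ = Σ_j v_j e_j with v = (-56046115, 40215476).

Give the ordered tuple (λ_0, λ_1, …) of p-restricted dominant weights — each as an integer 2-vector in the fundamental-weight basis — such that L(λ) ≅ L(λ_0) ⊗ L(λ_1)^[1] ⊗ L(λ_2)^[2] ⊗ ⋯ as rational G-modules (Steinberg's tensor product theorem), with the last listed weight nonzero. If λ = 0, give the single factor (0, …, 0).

((2, 16), (14, 10), (6, 4), (11, 16), (4, 5))

In the fundamental-weight basis, λ has coordinates c = M·v (v = (-56046115, 40215476)):
  c_1 = 33*-56046115 + 46*40215476 = 390101
  c_2 = -61*-56046115 + -85*40215476 = 497555
Base-17 expansion of each c_i:
  c_1 = 390101 = 2·17^0 + 14·17^1 + 6·17^2 + 11·17^3 + 4·17^4
  c_2 = 497555 = 16·17^0 + 10·17^1 + 4·17^2 + 16·17^3 + 5·17^4
λ_0 = (2, 16)
λ_1 = (14, 10)
λ_2 = (6, 4)
λ_3 = (11, 16)
λ_4 = (4, 5)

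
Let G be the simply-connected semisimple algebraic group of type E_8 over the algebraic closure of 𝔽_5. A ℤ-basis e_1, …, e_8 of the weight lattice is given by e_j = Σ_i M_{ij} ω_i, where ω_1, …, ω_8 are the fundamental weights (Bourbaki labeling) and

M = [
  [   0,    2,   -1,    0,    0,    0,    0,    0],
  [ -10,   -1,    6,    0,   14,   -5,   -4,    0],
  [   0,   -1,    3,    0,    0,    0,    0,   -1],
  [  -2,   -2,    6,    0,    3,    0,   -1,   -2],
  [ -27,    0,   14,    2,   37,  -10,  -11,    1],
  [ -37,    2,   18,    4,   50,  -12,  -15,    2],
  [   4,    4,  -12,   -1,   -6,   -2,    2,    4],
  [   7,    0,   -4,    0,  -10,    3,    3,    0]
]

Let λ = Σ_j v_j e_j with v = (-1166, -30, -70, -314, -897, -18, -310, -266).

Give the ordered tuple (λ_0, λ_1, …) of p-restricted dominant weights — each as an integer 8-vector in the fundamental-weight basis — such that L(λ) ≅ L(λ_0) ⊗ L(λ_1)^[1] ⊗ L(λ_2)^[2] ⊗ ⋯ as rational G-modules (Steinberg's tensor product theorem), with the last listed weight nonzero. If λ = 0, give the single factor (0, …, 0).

((0, 2, 1, 3, 4, 0, 4, 4), (2, 3, 2, 4, 1, 0, 0, 0), (0, 1, 3, 4, 0, 2, 4, 4))

Compute c_i = Σ_j M_{ij} v_j with v = (-1166, -30, -70, -314, -897, -18, -310, -266):
  c_1 = (0)·(-1166) + (2)·(-30) + (-1)·(-70) + (0)·(-314) + (0)·(-897) + (0)·(-18) + (0)·(-310) + (0)·(-266) = 10
  c_2 = (-10)·(-1166) + (-1)·(-30) + (6)·(-70) + (0)·(-314) + (14)·(-897) + (-5)·(-18) + (-4)·(-310) + (0)·(-266) = 42
  c_3 = (0)·(-1166) + (-1)·(-30) + (3)·(-70) + (0)·(-314) + (0)·(-897) + (0)·(-18) + (0)·(-310) + (-1)·(-266) = 86
  c_4 = (-2)·(-1166) + (-2)·(-30) + (6)·(-70) + (0)·(-314) + (3)·(-897) + (0)·(-18) + (-1)·(-310) + (-2)·(-266) = 123
  c_5 = (-27)·(-1166) + (0)·(-30) + (14)·(-70) + (2)·(-314) + (37)·(-897) + (-10)·(-18) + (-11)·(-310) + (1)·(-266) = 9
  c_6 = (-37)·(-1166) + (2)·(-30) + (18)·(-70) + (4)·(-314) + (50)·(-897) + (-12)·(-18) + (-15)·(-310) + (2)·(-266) = 50
  c_7 = (4)·(-1166) + (4)·(-30) + (-12)·(-70) + (-1)·(-314) + (-6)·(-897) + (-2)·(-18) + (2)·(-310) + (4)·(-266) = 104
  c_8 = (7)·(-1166) + (0)·(-30) + (-4)·(-70) + (0)·(-314) + (-10)·(-897) + (3)·(-18) + (3)·(-310) + (0)·(-266) = 104
p = 5; digits c_i = Σ_j d_{ij}·5^j, 0 ≤ d_{ij} < 5:
  c_1 = 10 = 0·5^0 + 2·5^1
  c_2 = 42 = 2·5^0 + 3·5^1 + 1·5^2
  c_3 = 86 = 1·5^0 + 2·5^1 + 3·5^2
  c_4 = 123 = 3·5^0 + 4·5^1 + 4·5^2
  c_5 = 9 = 4·5^0 + 1·5^1
  c_6 = 50 = 0·5^0 + 0·5^1 + 2·5^2
  c_7 = 104 = 4·5^0 + 0·5^1 + 4·5^2
  c_8 = 104 = 4·5^0 + 0·5^1 + 4·5^2
λ_0 = (0, 2, 1, 3, 4, 0, 4, 4)
λ_1 = (2, 3, 2, 4, 1, 0, 0, 0)
λ_2 = (0, 1, 3, 4, 0, 2, 4, 4)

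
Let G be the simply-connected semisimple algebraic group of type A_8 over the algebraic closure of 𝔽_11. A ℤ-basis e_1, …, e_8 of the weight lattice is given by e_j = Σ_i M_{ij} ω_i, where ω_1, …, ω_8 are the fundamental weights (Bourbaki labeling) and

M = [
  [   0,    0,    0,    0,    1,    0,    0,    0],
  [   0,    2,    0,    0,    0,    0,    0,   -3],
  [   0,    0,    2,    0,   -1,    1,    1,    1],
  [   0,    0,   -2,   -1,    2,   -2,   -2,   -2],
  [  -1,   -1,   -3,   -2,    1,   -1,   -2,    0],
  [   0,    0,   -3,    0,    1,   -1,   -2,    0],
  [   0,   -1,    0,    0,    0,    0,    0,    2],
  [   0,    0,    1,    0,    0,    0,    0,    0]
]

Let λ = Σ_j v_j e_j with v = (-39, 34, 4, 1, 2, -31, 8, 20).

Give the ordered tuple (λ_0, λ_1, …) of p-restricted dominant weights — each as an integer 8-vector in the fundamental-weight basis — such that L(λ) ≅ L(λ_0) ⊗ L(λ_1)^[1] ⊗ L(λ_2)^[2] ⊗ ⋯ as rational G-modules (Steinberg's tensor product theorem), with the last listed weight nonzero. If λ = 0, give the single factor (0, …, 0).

ω-coordinates c = M·v, v = (-39, 34, 4, 1, 2, -31, 8, 20):
  c_1 = 0*-39 + 0*34 + 0*4 + 0*1 + 1*2 + 0*-31 + 0*8 + 0*20 = 2
  c_2 = 0*-39 + 2*34 + 0*4 + 0*1 + 0*2 + 0*-31 + 0*8 + -3*20 = 8
  c_3 = 0*-39 + 0*34 + 2*4 + 0*1 + -1*2 + 1*-31 + 1*8 + 1*20 = 3
  c_4 = 0*-39 + 0*34 + -2*4 + -1*1 + 2*2 + -2*-31 + -2*8 + -2*20 = 1
  c_5 = -1*-39 + -1*34 + -3*4 + -2*1 + 1*2 + -1*-31 + -2*8 + 0*20 = 8
  c_6 = 0*-39 + 0*34 + -3*4 + 0*1 + 1*2 + -1*-31 + -2*8 + 0*20 = 5
  c_7 = 0*-39 + -1*34 + 0*4 + 0*1 + 0*2 + 0*-31 + 0*8 + 2*20 = 6
  c_8 = 0*-39 + 0*34 + 1*4 + 0*1 + 0*2 + 0*-31 + 0*8 + 0*20 = 4
Expand coordinatewise in base 11:
  c_1 = 2 = 2·11^0
  c_2 = 8 = 8·11^0
  c_3 = 3 = 3·11^0
  c_4 = 1 = 1·11^0
  c_5 = 8 = 8·11^0
  c_6 = 5 = 5·11^0
  c_7 = 6 = 6·11^0
  c_8 = 4 = 4·11^0
p-restricted factor λ_0 = (2, 8, 3, 1, 8, 5, 6, 4)

((2, 8, 3, 1, 8, 5, 6, 4),)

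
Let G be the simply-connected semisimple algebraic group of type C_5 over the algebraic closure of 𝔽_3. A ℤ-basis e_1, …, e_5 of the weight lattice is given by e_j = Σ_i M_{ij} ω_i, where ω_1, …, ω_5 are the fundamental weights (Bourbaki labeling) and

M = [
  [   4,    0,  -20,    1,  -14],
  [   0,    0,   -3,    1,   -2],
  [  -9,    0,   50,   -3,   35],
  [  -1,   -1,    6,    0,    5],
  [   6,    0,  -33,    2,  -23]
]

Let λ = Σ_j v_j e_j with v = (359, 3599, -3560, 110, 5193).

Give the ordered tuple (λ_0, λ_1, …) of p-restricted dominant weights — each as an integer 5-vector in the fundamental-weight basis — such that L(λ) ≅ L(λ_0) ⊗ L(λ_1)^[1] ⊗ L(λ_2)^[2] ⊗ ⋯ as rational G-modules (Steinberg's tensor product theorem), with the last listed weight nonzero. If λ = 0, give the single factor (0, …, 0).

In the fundamental-weight basis, λ has coordinates c = M·v (v = (359, 3599, -3560, 110, 5193)):
  c_1 = 4·359 + 0·3599 + (-20)·(-3560) + 1·110 + (-14)·(5193) = 44
  c_2 = 0·359 + 0·3599 + (-3)·(-3560) + 1·110 + (-2)·(5193) = 404
  c_3 = (-9)·(359) + 0·3599 + (50)·(-3560) + (-3)·(110) + 35·5193 = 194
  c_4 = (-1)·(359) + (-1)·(3599) + (6)·(-3560) + 0·110 + 5·5193 = 647
  c_5 = 6·359 + 0·3599 + (-33)·(-3560) + 2·110 + (-23)·(5193) = 415
p = 3; digits c_i = Σ_j d_{ij}·3^j, 0 ≤ d_{ij} < 3:
  c_1 = 44 = 2·3^0 + 2·3^1 + 1·3^2 + 1·3^3
  c_2 = 404 = 2·3^0 + 2·3^1 + 2·3^2 + 2·3^3 + 1·3^4 + 1·3^5
  c_3 = 194 = 2·3^0 + 1·3^1 + 0·3^2 + 1·3^3 + 2·3^4
  c_4 = 647 = 2·3^0 + 2·3^1 + 2·3^2 + 2·3^3 + 1·3^4 + 2·3^5
  c_5 = 415 = 1·3^0 + 0·3^1 + 1·3^2 + 0·3^3 + 2·3^4 + 1·3^5
Factor λ_0 = (2, 2, 2, 2, 1)
Factor λ_1 = (2, 2, 1, 2, 0)
Factor λ_2 = (1, 2, 0, 2, 1)
Factor λ_3 = (1, 2, 1, 2, 0)
Factor λ_4 = (0, 1, 2, 1, 2)
Factor λ_5 = (0, 1, 0, 2, 1)

((2, 2, 2, 2, 1), (2, 2, 1, 2, 0), (1, 2, 0, 2, 1), (1, 2, 1, 2, 0), (0, 1, 2, 1, 2), (0, 1, 0, 2, 1))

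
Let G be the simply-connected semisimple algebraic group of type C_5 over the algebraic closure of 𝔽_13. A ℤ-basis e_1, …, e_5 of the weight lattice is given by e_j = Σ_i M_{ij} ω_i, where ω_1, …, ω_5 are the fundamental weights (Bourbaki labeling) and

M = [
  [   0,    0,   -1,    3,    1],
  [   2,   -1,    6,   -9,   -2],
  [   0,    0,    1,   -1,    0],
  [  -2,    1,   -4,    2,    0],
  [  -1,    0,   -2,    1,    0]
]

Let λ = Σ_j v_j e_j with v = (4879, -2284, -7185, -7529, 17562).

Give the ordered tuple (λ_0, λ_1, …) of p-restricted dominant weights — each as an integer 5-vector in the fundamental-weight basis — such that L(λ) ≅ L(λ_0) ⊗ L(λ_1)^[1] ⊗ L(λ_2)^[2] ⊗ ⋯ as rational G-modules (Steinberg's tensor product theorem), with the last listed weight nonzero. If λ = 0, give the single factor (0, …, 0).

((2, 9, 6, 2, 12), (10, 3, 0, 9, 7), (12, 9, 2, 9, 11))

Compute c_i = Σ_j M_{ij} v_j with v = (4879, -2284, -7185, -7529, 17562):
  c_1 = (0)·(4879) + (0)·(-2284) + (-1)·(-7185) + (3)·(-7529) + (1)·(17562) = 2160
  c_2 = (2)·(4879) + (-1)·(-2284) + (6)·(-7185) + (-9)·(-7529) + (-2)·(17562) = 1569
  c_3 = (0)·(4879) + (0)·(-2284) + (1)·(-7185) + (-1)·(-7529) + (0)·(17562) = 344
  c_4 = (-2)·(4879) + (1)·(-2284) + (-4)·(-7185) + (2)·(-7529) + (0)·(17562) = 1640
  c_5 = (-1)·(4879) + (0)·(-2284) + (-2)·(-7185) + (1)·(-7529) + (0)·(17562) = 1962
Base-13 expansion of each c_i:
  c_1 = 2160 = 2·13^0 + 10·13^1 + 12·13^2
  c_2 = 1569 = 9·13^0 + 3·13^1 + 9·13^2
  c_3 = 344 = 6·13^0 + 0·13^1 + 2·13^2
  c_4 = 1640 = 2·13^0 + 9·13^1 + 9·13^2
  c_5 = 1962 = 12·13^0 + 7·13^1 + 11·13^2
Factor λ_0 = (2, 9, 6, 2, 12)
Factor λ_1 = (10, 3, 0, 9, 7)
Factor λ_2 = (12, 9, 2, 9, 11)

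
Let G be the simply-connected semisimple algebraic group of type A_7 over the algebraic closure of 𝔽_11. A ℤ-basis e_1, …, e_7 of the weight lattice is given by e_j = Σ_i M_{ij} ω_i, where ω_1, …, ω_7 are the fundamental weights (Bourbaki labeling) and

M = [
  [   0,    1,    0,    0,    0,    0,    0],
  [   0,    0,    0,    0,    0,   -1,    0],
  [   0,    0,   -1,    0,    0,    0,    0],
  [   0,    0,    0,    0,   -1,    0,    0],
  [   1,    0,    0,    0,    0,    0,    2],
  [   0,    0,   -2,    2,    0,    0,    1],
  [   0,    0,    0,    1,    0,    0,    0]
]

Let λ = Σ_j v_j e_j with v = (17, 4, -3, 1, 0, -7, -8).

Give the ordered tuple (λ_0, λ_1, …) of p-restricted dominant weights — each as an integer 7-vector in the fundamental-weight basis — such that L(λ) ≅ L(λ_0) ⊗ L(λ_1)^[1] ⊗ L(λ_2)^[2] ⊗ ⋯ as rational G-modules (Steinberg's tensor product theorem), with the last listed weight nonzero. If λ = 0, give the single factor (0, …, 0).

((4, 7, 3, 0, 1, 0, 1),)

Converting to the ω-basis (c_i = row i of M dotted with v = (17, 4, -3, 1, 0, -7, -8)):
  c_1 = (0)·(17) + (1)·(4) + (0)·(-3) + (0)·(1) + (0)·(0) + (0)·(-7) + (0)·(-8) = 4
  c_2 = (0)·(17) + (0)·(4) + (0)·(-3) + (0)·(1) + (0)·(0) + (-1)·(-7) + (0)·(-8) = 7
  c_3 = (0)·(17) + (0)·(4) + (-1)·(-3) + (0)·(1) + (0)·(0) + (0)·(-7) + (0)·(-8) = 3
  c_4 = (0)·(17) + (0)·(4) + (0)·(-3) + (0)·(1) + (-1)·(0) + (0)·(-7) + (0)·(-8) = 0
  c_5 = (1)·(17) + (0)·(4) + (0)·(-3) + (0)·(1) + (0)·(0) + (0)·(-7) + (2)·(-8) = 1
  c_6 = (0)·(17) + (0)·(4) + (-2)·(-3) + (2)·(1) + (0)·(0) + (0)·(-7) + (1)·(-8) = 0
  c_7 = (0)·(17) + (0)·(4) + (0)·(-3) + (1)·(1) + (0)·(0) + (0)·(-7) + (0)·(-8) = 1
Base-11 expansion of each c_i:
  c_1 = 4 = 4·11^0
  c_2 = 7 = 7·11^0
  c_3 = 3 = 3·11^0
  c_4 = 0
  c_5 = 1 = 1·11^0
  c_6 = 0
  c_7 = 1 = 1·11^0
Factor λ_0 = (4, 7, 3, 0, 1, 0, 1)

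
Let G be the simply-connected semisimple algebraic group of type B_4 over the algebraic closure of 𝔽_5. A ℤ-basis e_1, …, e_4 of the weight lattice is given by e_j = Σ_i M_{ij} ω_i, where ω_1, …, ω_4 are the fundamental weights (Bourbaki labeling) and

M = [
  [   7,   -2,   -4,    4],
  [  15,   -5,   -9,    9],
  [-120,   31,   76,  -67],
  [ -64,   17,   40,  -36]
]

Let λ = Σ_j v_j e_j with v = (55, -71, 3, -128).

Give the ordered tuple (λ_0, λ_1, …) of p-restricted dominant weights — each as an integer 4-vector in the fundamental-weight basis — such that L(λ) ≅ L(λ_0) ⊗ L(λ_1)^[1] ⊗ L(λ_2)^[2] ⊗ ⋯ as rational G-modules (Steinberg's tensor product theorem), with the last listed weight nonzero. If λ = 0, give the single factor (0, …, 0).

Converting to the ω-basis (c_i = row i of M dotted with v = (55, -71, 3, -128)):
  c_1 = 7*55 + -2*-71 + -4*3 + 4*-128 = 3
  c_2 = 15*55 + -5*-71 + -9*3 + 9*-128 = 1
  c_3 = -120*55 + 31*-71 + 76*3 + -67*-128 = 3
  c_4 = -64*55 + 17*-71 + 40*3 + -36*-128 = 1
Writing each c_i in base p = 5:
  c_1 = 3 = 3·5^0
  c_2 = 1 = 1·5^0
  c_3 = 3 = 3·5^0
  c_4 = 1 = 1·5^0
p-restricted factor λ_0 = (3, 1, 3, 1)

((3, 1, 3, 1),)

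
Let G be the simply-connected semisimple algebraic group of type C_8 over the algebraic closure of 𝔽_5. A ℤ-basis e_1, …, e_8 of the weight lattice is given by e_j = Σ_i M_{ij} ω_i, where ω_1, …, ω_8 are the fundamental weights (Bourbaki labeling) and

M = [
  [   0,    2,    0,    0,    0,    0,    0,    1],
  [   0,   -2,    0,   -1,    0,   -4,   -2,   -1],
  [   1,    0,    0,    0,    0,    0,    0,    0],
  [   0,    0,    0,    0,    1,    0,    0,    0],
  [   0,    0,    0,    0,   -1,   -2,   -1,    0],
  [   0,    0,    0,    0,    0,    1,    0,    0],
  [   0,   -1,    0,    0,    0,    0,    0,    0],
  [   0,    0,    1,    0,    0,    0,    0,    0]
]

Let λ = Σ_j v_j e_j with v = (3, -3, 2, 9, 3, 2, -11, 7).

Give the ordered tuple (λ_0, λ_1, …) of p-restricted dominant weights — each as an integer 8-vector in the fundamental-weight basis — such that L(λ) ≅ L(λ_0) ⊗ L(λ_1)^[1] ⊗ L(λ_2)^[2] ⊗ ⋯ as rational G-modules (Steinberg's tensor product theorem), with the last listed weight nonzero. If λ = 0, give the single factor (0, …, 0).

((1, 4, 3, 3, 4, 2, 3, 2),)

ω-coordinates c = M·v, v = (3, -3, 2, 9, 3, 2, -11, 7):
  c_1 = 0*3 + 2*-3 + 0*2 + 0*9 + 0*3 + 0*2 + 0*-11 + 1*7 = 1
  c_2 = 0*3 + -2*-3 + 0*2 + -1*9 + 0*3 + -4*2 + -2*-11 + -1*7 = 4
  c_3 = 1*3 + 0*-3 + 0*2 + 0*9 + 0*3 + 0*2 + 0*-11 + 0*7 = 3
  c_4 = 0*3 + 0*-3 + 0*2 + 0*9 + 1*3 + 0*2 + 0*-11 + 0*7 = 3
  c_5 = 0*3 + 0*-3 + 0*2 + 0*9 + -1*3 + -2*2 + -1*-11 + 0*7 = 4
  c_6 = 0*3 + 0*-3 + 0*2 + 0*9 + 0*3 + 1*2 + 0*-11 + 0*7 = 2
  c_7 = 0*3 + -1*-3 + 0*2 + 0*9 + 0*3 + 0*2 + 0*-11 + 0*7 = 3
  c_8 = 0*3 + 0*-3 + 1*2 + 0*9 + 0*3 + 0*2 + 0*-11 + 0*7 = 2
Base-5 expansion of each c_i:
  c_1 = 1 = 1·5^0
  c_2 = 4 = 4·5^0
  c_3 = 3 = 3·5^0
  c_4 = 3 = 3·5^0
  c_5 = 4 = 4·5^0
  c_6 = 2 = 2·5^0
  c_7 = 3 = 3·5^0
  c_8 = 2 = 2·5^0
p-restricted factor λ_0 = (1, 4, 3, 3, 4, 2, 3, 2)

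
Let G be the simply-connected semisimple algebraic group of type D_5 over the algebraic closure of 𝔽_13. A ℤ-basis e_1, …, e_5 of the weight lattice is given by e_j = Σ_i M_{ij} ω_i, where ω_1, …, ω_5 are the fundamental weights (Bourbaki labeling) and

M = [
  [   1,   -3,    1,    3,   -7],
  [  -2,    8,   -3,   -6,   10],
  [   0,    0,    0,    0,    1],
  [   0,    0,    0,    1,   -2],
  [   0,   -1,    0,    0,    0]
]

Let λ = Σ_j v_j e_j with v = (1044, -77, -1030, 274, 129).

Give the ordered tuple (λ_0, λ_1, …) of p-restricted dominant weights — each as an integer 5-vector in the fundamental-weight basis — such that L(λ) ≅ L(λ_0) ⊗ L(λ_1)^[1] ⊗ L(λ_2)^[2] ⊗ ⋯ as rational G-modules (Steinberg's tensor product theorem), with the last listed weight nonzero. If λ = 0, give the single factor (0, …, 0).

ω-coordinates c = M·v, v = (1044, -77, -1030, 274, 129):
  c_1 = 1*1044 + -3*-77 + 1*-1030 + 3*274 + -7*129 = 164
  c_2 = -2*1044 + 8*-77 + -3*-1030 + -6*274 + 10*129 = 32
  c_3 = 0*1044 + 0*-77 + 0*-1030 + 0*274 + 1*129 = 129
  c_4 = 0*1044 + 0*-77 + 0*-1030 + 1*274 + -2*129 = 16
  c_5 = 0*1044 + -1*-77 + 0*-1030 + 0*274 + 0*129 = 77
Base-13 expansion of each c_i:
  c_1 = 164 = 8·13^0 + 12·13^1
  c_2 = 32 = 6·13^0 + 2·13^1
  c_3 = 129 = 12·13^0 + 9·13^1
  c_4 = 16 = 3·13^0 + 1·13^1
  c_5 = 77 = 12·13^0 + 5·13^1
Factor λ_0 = (8, 6, 12, 3, 12)
Factor λ_1 = (12, 2, 9, 1, 5)

((8, 6, 12, 3, 12), (12, 2, 9, 1, 5))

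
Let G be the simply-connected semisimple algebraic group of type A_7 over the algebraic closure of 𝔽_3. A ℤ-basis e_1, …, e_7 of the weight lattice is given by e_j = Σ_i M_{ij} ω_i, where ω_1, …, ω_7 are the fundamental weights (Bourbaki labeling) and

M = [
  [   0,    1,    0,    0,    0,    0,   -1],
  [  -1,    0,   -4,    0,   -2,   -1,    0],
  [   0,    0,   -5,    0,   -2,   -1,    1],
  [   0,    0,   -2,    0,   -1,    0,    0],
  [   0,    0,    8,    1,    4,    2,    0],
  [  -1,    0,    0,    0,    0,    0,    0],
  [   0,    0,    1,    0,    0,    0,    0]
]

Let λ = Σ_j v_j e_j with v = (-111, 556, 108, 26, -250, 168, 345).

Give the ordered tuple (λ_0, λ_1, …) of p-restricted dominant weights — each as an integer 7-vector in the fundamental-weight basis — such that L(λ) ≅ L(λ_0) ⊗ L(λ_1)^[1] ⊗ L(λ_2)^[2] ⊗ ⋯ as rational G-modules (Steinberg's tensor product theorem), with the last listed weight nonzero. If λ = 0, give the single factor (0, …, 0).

((1, 2, 2, 1, 1, 0, 0), (1, 0, 0, 2, 0, 1, 0), (2, 1, 0, 0, 1, 0, 0), (1, 0, 2, 1, 2, 1, 1), (2, 0, 1, 0, 2, 1, 1))

In the fundamental-weight basis, λ has coordinates c = M·v (v = (-111, 556, 108, 26, -250, 168, 345)):
  c_1 = (0)·(-111) + 1·556 + 0·108 + 0·26 + (0)·(-250) + 0·168 + (-1)·(345) = 211
  c_2 = (-1)·(-111) + 0·556 + (-4)·(108) + 0·26 + (-2)·(-250) + (-1)·(168) + 0·345 = 11
  c_3 = (0)·(-111) + 0·556 + (-5)·(108) + 0·26 + (-2)·(-250) + (-1)·(168) + 1·345 = 137
  c_4 = (0)·(-111) + 0·556 + (-2)·(108) + 0·26 + (-1)·(-250) + 0·168 + 0·345 = 34
  c_5 = (0)·(-111) + 0·556 + 8·108 + 1·26 + (4)·(-250) + 2·168 + 0·345 = 226
  c_6 = (-1)·(-111) + 0·556 + 0·108 + 0·26 + (0)·(-250) + 0·168 + 0·345 = 111
  c_7 = (0)·(-111) + 0·556 + 1·108 + 0·26 + (0)·(-250) + 0·168 + 0·345 = 108
Writing each c_i in base p = 3:
  c_1 = 211 = 1·3^0 + 1·3^1 + 2·3^2 + 1·3^3 + 2·3^4
  c_2 = 11 = 2·3^0 + 0·3^1 + 1·3^2
  c_3 = 137 = 2·3^0 + 0·3^1 + 0·3^2 + 2·3^3 + 1·3^4
  c_4 = 34 = 1·3^0 + 2·3^1 + 0·3^2 + 1·3^3
  c_5 = 226 = 1·3^0 + 0·3^1 + 1·3^2 + 2·3^3 + 2·3^4
  c_6 = 111 = 0·3^0 + 1·3^1 + 0·3^2 + 1·3^3 + 1·3^4
  c_7 = 108 = 0·3^0 + 0·3^1 + 0·3^2 + 1·3^3 + 1·3^4
p-restricted factor λ_0 = (1, 2, 2, 1, 1, 0, 0)
p-restricted factor λ_1 = (1, 0, 0, 2, 0, 1, 0)
p-restricted factor λ_2 = (2, 1, 0, 0, 1, 0, 0)
p-restricted factor λ_3 = (1, 0, 2, 1, 2, 1, 1)
p-restricted factor λ_4 = (2, 0, 1, 0, 2, 1, 1)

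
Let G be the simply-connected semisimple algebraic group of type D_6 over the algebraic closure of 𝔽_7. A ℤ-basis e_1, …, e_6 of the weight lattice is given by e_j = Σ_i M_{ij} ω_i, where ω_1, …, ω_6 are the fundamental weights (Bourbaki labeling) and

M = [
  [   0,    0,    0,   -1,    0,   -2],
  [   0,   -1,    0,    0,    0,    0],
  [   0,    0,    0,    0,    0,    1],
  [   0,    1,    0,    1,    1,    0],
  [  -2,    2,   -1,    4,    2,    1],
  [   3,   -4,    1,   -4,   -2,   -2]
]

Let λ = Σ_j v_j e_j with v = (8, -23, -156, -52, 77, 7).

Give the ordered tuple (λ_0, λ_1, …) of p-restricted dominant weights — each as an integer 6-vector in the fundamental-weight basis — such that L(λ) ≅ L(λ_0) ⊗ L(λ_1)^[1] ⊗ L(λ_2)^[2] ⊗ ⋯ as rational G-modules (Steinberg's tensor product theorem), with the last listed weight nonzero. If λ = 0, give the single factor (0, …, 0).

Compute c_i = Σ_j M_{ij} v_j with v = (8, -23, -156, -52, 77, 7):
  c_1 = 0·8 + (0)·(-23) + (0)·(-156) + (-1)·(-52) + 0·77 + (-2)·(7) = 38
  c_2 = 0·8 + (-1)·(-23) + (0)·(-156) + (0)·(-52) + 0·77 + 0·7 = 23
  c_3 = 0·8 + (0)·(-23) + (0)·(-156) + (0)·(-52) + 0·77 + 1·7 = 7
  c_4 = 0·8 + (1)·(-23) + (0)·(-156) + (1)·(-52) + 1·77 + 0·7 = 2
  c_5 = (-2)·(8) + (2)·(-23) + (-1)·(-156) + (4)·(-52) + 2·77 + 1·7 = 47
  c_6 = 3·8 + (-4)·(-23) + (1)·(-156) + (-4)·(-52) + (-2)·(77) + (-2)·(7) = 0
Writing each c_i in base p = 7:
  c_1 = 38 = 3·7^0 + 5·7^1
  c_2 = 23 = 2·7^0 + 3·7^1
  c_3 = 7 = 0·7^0 + 1·7^1
  c_4 = 2 = 2·7^0
  c_5 = 47 = 5·7^0 + 6·7^1
  c_6 = 0
Factor λ_0 = (3, 2, 0, 2, 5, 0)
Factor λ_1 = (5, 3, 1, 0, 6, 0)

((3, 2, 0, 2, 5, 0), (5, 3, 1, 0, 6, 0))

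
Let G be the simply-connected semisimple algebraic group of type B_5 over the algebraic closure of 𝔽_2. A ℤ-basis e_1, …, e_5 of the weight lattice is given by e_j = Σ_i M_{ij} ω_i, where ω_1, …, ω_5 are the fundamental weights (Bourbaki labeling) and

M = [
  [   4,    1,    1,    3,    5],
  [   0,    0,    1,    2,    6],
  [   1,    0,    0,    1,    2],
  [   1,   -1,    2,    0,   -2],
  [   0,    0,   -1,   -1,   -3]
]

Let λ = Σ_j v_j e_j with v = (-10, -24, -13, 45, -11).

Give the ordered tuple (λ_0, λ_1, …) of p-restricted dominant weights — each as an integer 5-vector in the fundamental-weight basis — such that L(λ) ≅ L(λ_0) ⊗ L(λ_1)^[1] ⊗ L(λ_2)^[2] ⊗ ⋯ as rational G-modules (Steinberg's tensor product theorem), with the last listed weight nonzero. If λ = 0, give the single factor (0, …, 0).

ω-coordinates c = M·v, v = (-10, -24, -13, 45, -11):
  c_1 = 4*-10 + 1*-24 + 1*-13 + 3*45 + 5*-11 = 3
  c_2 = 0*-10 + 0*-24 + 1*-13 + 2*45 + 6*-11 = 11
  c_3 = 1*-10 + 0*-24 + 0*-13 + 1*45 + 2*-11 = 13
  c_4 = 1*-10 + -1*-24 + 2*-13 + 0*45 + -2*-11 = 10
  c_5 = 0*-10 + 0*-24 + -1*-13 + -1*45 + -3*-11 = 1
Writing each c_i in base p = 2:
  c_1 = 3 = 1·2^0 + 1·2^1
  c_2 = 11 = 1·2^0 + 1·2^1 + 0·2^2 + 1·2^3
  c_3 = 13 = 1·2^0 + 0·2^1 + 1·2^2 + 1·2^3
  c_4 = 10 = 0·2^0 + 1·2^1 + 0·2^2 + 1·2^3
  c_5 = 1 = 1·2^0
p-restricted factor λ_0 = (1, 1, 1, 0, 1)
p-restricted factor λ_1 = (1, 1, 0, 1, 0)
p-restricted factor λ_2 = (0, 0, 1, 0, 0)
p-restricted factor λ_3 = (0, 1, 1, 1, 0)

((1, 1, 1, 0, 1), (1, 1, 0, 1, 0), (0, 0, 1, 0, 0), (0, 1, 1, 1, 0))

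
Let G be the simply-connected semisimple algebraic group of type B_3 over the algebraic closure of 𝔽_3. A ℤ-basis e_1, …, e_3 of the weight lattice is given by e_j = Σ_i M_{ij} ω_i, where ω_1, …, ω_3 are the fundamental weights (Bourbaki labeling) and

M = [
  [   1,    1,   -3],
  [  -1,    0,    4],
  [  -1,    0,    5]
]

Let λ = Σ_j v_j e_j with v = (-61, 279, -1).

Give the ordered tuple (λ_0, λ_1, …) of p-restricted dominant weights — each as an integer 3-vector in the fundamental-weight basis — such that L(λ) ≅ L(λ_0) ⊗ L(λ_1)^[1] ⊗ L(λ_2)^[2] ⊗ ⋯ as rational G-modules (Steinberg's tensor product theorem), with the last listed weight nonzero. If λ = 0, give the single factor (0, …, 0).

Converting to the ω-basis (c_i = row i of M dotted with v = (-61, 279, -1)):
  c_1 = 1*-61 + 1*279 + -3*-1 = 221
  c_2 = -1*-61 + 0*279 + 4*-1 = 57
  c_3 = -1*-61 + 0*279 + 5*-1 = 56
Writing each c_i in base p = 3:
  c_1 = 221 = 2·3^0 + 1·3^1 + 0·3^2 + 2·3^3 + 2·3^4
  c_2 = 57 = 0·3^0 + 1·3^1 + 0·3^2 + 2·3^3
  c_3 = 56 = 2·3^0 + 0·3^1 + 0·3^2 + 2·3^3
p-restricted factor λ_0 = (2, 0, 2)
p-restricted factor λ_1 = (1, 1, 0)
p-restricted factor λ_2 = (0, 0, 0)
p-restricted factor λ_3 = (2, 2, 2)
p-restricted factor λ_4 = (2, 0, 0)

((2, 0, 2), (1, 1, 0), (0, 0, 0), (2, 2, 2), (2, 0, 0))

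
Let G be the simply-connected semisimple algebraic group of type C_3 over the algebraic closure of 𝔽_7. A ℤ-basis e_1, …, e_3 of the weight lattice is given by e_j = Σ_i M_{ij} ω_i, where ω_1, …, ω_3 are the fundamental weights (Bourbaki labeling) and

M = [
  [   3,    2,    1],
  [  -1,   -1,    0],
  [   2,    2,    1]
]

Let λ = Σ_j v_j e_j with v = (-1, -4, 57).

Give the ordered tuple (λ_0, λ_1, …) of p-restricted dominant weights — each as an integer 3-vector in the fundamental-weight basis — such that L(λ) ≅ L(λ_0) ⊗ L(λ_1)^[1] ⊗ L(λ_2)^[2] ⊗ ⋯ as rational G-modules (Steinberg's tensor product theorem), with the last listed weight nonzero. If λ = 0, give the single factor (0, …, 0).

ω-coordinates c = M·v, v = (-1, -4, 57):
  c_1 = 3*-1 + 2*-4 + 1*57 = 46
  c_2 = -1*-1 + -1*-4 + 0*57 = 5
  c_3 = 2*-1 + 2*-4 + 1*57 = 47
p = 7; digits c_i = Σ_j d_{ij}·7^j, 0 ≤ d_{ij} < 7:
  c_1 = 46 = 4·7^0 + 6·7^1
  c_2 = 5 = 5·7^0
  c_3 = 47 = 5·7^0 + 6·7^1
λ_0 = (4, 5, 5)
λ_1 = (6, 0, 6)

((4, 5, 5), (6, 0, 6))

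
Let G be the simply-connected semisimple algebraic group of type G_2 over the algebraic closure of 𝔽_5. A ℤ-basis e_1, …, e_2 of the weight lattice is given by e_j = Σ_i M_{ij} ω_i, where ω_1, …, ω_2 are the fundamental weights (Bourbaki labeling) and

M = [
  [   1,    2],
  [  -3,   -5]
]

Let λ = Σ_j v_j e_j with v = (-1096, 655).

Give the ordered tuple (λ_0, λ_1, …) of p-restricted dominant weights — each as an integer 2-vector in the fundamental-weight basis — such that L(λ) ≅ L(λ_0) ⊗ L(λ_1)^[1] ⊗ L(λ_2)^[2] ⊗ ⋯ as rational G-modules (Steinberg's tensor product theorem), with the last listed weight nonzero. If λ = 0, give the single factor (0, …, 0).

Compute c_i = Σ_j M_{ij} v_j with v = (-1096, 655):
  c_1 = 1*-1096 + 2*655 = 214
  c_2 = -3*-1096 + -5*655 = 13
Base-5 expansion of each c_i:
  c_1 = 214 = 4·5^0 + 2·5^1 + 3·5^2 + 1·5^3
  c_2 = 13 = 3·5^0 + 2·5^1
Factor λ_0 = (4, 3)
Factor λ_1 = (2, 2)
Factor λ_2 = (3, 0)
Factor λ_3 = (1, 0)

((4, 3), (2, 2), (3, 0), (1, 0))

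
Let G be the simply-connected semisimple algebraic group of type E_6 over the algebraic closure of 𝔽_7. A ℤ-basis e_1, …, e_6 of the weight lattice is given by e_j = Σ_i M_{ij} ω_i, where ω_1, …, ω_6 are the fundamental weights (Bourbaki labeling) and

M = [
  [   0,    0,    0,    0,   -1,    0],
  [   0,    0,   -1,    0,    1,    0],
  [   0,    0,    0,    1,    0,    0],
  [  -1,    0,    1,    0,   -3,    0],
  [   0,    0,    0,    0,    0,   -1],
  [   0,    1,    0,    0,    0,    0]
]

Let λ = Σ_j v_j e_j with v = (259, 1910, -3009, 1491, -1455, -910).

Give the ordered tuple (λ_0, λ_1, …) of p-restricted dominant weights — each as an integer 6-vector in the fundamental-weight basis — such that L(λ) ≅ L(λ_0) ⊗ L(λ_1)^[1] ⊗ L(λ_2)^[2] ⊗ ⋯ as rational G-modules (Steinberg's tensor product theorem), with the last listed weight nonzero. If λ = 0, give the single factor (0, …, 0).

In the fundamental-weight basis, λ has coordinates c = M·v (v = (259, 1910, -3009, 1491, -1455, -910)):
  c_1 = 0·259 + 0·1910 + (0)·(-3009) + 0·1491 + (-1)·(-1455) + (0)·(-910) = 1455
  c_2 = 0·259 + 0·1910 + (-1)·(-3009) + 0·1491 + (1)·(-1455) + (0)·(-910) = 1554
  c_3 = 0·259 + 0·1910 + (0)·(-3009) + 1·1491 + (0)·(-1455) + (0)·(-910) = 1491
  c_4 = (-1)·(259) + 0·1910 + (1)·(-3009) + 0·1491 + (-3)·(-1455) + (0)·(-910) = 1097
  c_5 = 0·259 + 0·1910 + (0)·(-3009) + 0·1491 + (0)·(-1455) + (-1)·(-910) = 910
  c_6 = 0·259 + 1·1910 + (0)·(-3009) + 0·1491 + (0)·(-1455) + (0)·(-910) = 1910
Writing each c_i in base p = 7:
  c_1 = 1455 = 6·7^0 + 4·7^1 + 1·7^2 + 4·7^3
  c_2 = 1554 = 0·7^0 + 5·7^1 + 3·7^2 + 4·7^3
  c_3 = 1491 = 0·7^0 + 3·7^1 + 2·7^2 + 4·7^3
  c_4 = 1097 = 5·7^0 + 2·7^1 + 1·7^2 + 3·7^3
  c_5 = 910 = 0·7^0 + 4·7^1 + 4·7^2 + 2·7^3
  c_6 = 1910 = 6·7^0 + 6·7^1 + 3·7^2 + 5·7^3
λ_0 = (6, 0, 0, 5, 0, 6)
λ_1 = (4, 5, 3, 2, 4, 6)
λ_2 = (1, 3, 2, 1, 4, 3)
λ_3 = (4, 4, 4, 3, 2, 5)

((6, 0, 0, 5, 0, 6), (4, 5, 3, 2, 4, 6), (1, 3, 2, 1, 4, 3), (4, 4, 4, 3, 2, 5))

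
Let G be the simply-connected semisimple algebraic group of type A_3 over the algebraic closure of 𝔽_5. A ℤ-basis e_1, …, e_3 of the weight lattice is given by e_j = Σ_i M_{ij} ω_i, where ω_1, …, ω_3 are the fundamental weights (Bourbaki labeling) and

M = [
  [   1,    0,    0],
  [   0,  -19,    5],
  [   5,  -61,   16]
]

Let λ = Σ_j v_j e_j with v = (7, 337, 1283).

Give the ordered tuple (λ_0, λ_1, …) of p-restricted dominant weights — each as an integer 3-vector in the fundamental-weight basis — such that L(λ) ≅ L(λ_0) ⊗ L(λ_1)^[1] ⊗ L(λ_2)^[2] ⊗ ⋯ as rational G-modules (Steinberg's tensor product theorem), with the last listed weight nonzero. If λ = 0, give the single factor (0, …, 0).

((2, 2, 1), (1, 2, 1))

In the fundamental-weight basis, λ has coordinates c = M·v (v = (7, 337, 1283)):
  c_1 = (1)·(7) + (0)·(337) + (0)·(1283) = 7
  c_2 = (0)·(7) + (-19)·(337) + (5)·(1283) = 12
  c_3 = (5)·(7) + (-61)·(337) + (16)·(1283) = 6
Writing each c_i in base p = 5:
  c_1 = 7 = 2·5^0 + 1·5^1
  c_2 = 12 = 2·5^0 + 2·5^1
  c_3 = 6 = 1·5^0 + 1·5^1
Factor λ_0 = (2, 2, 1)
Factor λ_1 = (1, 2, 1)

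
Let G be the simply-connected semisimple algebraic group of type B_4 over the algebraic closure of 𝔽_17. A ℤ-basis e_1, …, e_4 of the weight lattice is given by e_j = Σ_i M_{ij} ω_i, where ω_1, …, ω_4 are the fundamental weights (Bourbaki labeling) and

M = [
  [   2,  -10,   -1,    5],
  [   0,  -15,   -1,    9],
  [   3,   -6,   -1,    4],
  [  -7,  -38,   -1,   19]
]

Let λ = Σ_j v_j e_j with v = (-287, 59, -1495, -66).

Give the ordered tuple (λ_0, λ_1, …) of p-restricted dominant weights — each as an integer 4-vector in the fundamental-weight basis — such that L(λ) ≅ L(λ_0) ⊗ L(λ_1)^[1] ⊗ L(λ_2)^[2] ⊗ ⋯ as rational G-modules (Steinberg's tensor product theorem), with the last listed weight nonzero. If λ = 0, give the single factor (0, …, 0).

((1, 16, 16, 8),)

Change of basis e → ω: c = M·v where v = (-287, 59, -1495, -66):
  c_1 = 2*-287 + -10*59 + -1*-1495 + 5*-66 = 1
  c_2 = 0*-287 + -15*59 + -1*-1495 + 9*-66 = 16
  c_3 = 3*-287 + -6*59 + -1*-1495 + 4*-66 = 16
  c_4 = -7*-287 + -38*59 + -1*-1495 + 19*-66 = 8
Writing each c_i in base p = 17:
  c_1 = 1 = 1·17^0
  c_2 = 16 = 16·17^0
  c_3 = 16 = 16·17^0
  c_4 = 8 = 8·17^0
p-restricted factor λ_0 = (1, 16, 16, 8)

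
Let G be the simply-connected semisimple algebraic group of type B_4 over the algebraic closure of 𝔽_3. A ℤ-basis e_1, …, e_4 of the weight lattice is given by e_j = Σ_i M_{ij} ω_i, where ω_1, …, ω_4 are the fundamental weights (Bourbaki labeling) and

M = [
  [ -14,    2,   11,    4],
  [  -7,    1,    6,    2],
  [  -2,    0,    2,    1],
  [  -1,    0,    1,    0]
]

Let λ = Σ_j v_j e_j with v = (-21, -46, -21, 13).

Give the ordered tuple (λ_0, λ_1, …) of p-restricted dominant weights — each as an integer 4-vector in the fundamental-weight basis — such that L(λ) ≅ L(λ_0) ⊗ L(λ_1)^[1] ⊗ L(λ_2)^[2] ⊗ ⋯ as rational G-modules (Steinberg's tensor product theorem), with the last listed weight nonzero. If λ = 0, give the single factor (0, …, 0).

((2, 1, 1, 0), (1, 0, 1, 0), (2, 0, 1, 0))

ω-coordinates c = M·v, v = (-21, -46, -21, 13):
  c_1 = -14*-21 + 2*-46 + 11*-21 + 4*13 = 23
  c_2 = -7*-21 + 1*-46 + 6*-21 + 2*13 = 1
  c_3 = -2*-21 + 0*-46 + 2*-21 + 1*13 = 13
  c_4 = -1*-21 + 0*-46 + 1*-21 + 0*13 = 0
Writing each c_i in base p = 3:
  c_1 = 23 = 2·3^0 + 1·3^1 + 2·3^2
  c_2 = 1 = 1·3^0
  c_3 = 13 = 1·3^0 + 1·3^1 + 1·3^2
  c_4 = 0
λ_0 = (2, 1, 1, 0)
λ_1 = (1, 0, 1, 0)
λ_2 = (2, 0, 1, 0)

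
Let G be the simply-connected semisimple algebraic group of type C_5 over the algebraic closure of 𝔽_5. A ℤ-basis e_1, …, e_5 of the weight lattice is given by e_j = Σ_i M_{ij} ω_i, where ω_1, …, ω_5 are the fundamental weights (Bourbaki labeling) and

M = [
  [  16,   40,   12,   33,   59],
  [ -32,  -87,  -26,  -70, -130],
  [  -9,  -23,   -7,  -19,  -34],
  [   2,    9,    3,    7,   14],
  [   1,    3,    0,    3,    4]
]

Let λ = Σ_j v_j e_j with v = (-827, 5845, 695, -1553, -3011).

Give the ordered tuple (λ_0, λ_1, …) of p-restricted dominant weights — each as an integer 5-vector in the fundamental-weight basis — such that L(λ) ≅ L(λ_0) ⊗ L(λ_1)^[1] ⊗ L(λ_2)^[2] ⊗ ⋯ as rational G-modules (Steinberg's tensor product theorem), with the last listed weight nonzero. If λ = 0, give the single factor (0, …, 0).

((0, 4, 4, 1, 0), (2, 3, 4, 2, 1))

Converting to the ω-basis (c_i = row i of M dotted with v = (-827, 5845, 695, -1553, -3011)):
  c_1 = (16)·(-827) + (40)·(5845) + (12)·(695) + (33)·(-1553) + (59)·(-3011) = 10
  c_2 = (-32)·(-827) + (-87)·(5845) + (-26)·(695) + (-70)·(-1553) + (-130)·(-3011) = 19
  c_3 = (-9)·(-827) + (-23)·(5845) + (-7)·(695) + (-19)·(-1553) + (-34)·(-3011) = 24
  c_4 = (2)·(-827) + (9)·(5845) + (3)·(695) + (7)·(-1553) + (14)·(-3011) = 11
  c_5 = (1)·(-827) + (3)·(5845) + (0)·(695) + (3)·(-1553) + (4)·(-3011) = 5
Expand coordinatewise in base 5:
  c_1 = 10 = 0·5^0 + 2·5^1
  c_2 = 19 = 4·5^0 + 3·5^1
  c_3 = 24 = 4·5^0 + 4·5^1
  c_4 = 11 = 1·5^0 + 2·5^1
  c_5 = 5 = 0·5^0 + 1·5^1
Factor λ_0 = (0, 4, 4, 1, 0)
Factor λ_1 = (2, 3, 4, 2, 1)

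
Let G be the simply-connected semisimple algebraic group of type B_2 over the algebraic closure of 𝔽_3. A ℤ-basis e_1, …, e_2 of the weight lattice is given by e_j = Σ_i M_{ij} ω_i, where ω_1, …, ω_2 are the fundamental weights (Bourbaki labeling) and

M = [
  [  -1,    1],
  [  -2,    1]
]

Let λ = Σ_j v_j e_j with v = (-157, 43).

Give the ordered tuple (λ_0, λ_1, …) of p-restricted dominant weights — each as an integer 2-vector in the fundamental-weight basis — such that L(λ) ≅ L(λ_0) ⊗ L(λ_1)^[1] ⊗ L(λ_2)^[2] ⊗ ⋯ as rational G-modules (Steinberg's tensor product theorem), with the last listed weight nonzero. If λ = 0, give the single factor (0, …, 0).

Converting to the ω-basis (c_i = row i of M dotted with v = (-157, 43)):
  c_1 = -1*-157 + 1*43 = 200
  c_2 = -2*-157 + 1*43 = 357
Base-3 expansion of each c_i:
  c_1 = 200 = 2·3^0 + 0·3^1 + 1·3^2 + 1·3^3 + 2·3^4
  c_2 = 357 = 0·3^0 + 2·3^1 + 0·3^2 + 1·3^3 + 1·3^4 + 1·3^5
p-restricted factor λ_0 = (2, 0)
p-restricted factor λ_1 = (0, 2)
p-restricted factor λ_2 = (1, 0)
p-restricted factor λ_3 = (1, 1)
p-restricted factor λ_4 = (2, 1)
p-restricted factor λ_5 = (0, 1)

((2, 0), (0, 2), (1, 0), (1, 1), (2, 1), (0, 1))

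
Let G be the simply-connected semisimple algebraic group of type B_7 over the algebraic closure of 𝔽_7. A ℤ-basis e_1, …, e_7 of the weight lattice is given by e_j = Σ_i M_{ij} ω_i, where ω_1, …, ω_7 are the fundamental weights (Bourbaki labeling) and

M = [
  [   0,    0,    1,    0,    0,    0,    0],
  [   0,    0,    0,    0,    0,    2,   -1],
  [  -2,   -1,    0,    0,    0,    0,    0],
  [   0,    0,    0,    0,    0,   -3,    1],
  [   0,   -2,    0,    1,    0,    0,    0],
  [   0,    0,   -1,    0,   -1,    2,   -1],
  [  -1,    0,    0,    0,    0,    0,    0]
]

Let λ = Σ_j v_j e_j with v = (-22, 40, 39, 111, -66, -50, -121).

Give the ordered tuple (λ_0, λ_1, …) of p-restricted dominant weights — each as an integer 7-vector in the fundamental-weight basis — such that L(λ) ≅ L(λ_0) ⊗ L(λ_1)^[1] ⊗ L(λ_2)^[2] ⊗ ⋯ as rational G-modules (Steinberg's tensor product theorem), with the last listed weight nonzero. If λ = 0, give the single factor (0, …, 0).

Converting to the ω-basis (c_i = row i of M dotted with v = (-22, 40, 39, 111, -66, -50, -121)):
  c_1 = (0)·(-22) + 0·40 + 1·39 + 0·111 + (0)·(-66) + (0)·(-50) + (0)·(-121) = 39
  c_2 = (0)·(-22) + 0·40 + 0·39 + 0·111 + (0)·(-66) + (2)·(-50) + (-1)·(-121) = 21
  c_3 = (-2)·(-22) + (-1)·(40) + 0·39 + 0·111 + (0)·(-66) + (0)·(-50) + (0)·(-121) = 4
  c_4 = (0)·(-22) + 0·40 + 0·39 + 0·111 + (0)·(-66) + (-3)·(-50) + (1)·(-121) = 29
  c_5 = (0)·(-22) + (-2)·(40) + 0·39 + 1·111 + (0)·(-66) + (0)·(-50) + (0)·(-121) = 31
  c_6 = (0)·(-22) + 0·40 + (-1)·(39) + 0·111 + (-1)·(-66) + (2)·(-50) + (-1)·(-121) = 48
  c_7 = (-1)·(-22) + 0·40 + 0·39 + 0·111 + (0)·(-66) + (0)·(-50) + (0)·(-121) = 22
Base-7 expansion of each c_i:
  c_1 = 39 = 4·7^0 + 5·7^1
  c_2 = 21 = 0·7^0 + 3·7^1
  c_3 = 4 = 4·7^0
  c_4 = 29 = 1·7^0 + 4·7^1
  c_5 = 31 = 3·7^0 + 4·7^1
  c_6 = 48 = 6·7^0 + 6·7^1
  c_7 = 22 = 1·7^0 + 3·7^1
λ_0 = (4, 0, 4, 1, 3, 6, 1)
λ_1 = (5, 3, 0, 4, 4, 6, 3)

((4, 0, 4, 1, 3, 6, 1), (5, 3, 0, 4, 4, 6, 3))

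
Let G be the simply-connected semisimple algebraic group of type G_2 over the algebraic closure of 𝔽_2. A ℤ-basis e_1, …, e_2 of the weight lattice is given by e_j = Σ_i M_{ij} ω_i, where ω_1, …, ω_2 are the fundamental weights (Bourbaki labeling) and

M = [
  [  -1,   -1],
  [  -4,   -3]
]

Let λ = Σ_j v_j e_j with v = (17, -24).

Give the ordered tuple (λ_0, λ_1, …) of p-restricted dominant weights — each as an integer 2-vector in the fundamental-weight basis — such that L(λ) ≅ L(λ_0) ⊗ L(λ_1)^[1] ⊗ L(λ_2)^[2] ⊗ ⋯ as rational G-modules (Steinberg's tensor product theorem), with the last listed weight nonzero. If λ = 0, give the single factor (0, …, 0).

Compute c_i = Σ_j M_{ij} v_j with v = (17, -24):
  c_1 = -1*17 + -1*-24 = 7
  c_2 = -4*17 + -3*-24 = 4
Expand coordinatewise in base 2:
  c_1 = 7 = 1·2^0 + 1·2^1 + 1·2^2
  c_2 = 4 = 0·2^0 + 0·2^1 + 1·2^2
Factor λ_0 = (1, 0)
Factor λ_1 = (1, 0)
Factor λ_2 = (1, 1)

((1, 0), (1, 0), (1, 1))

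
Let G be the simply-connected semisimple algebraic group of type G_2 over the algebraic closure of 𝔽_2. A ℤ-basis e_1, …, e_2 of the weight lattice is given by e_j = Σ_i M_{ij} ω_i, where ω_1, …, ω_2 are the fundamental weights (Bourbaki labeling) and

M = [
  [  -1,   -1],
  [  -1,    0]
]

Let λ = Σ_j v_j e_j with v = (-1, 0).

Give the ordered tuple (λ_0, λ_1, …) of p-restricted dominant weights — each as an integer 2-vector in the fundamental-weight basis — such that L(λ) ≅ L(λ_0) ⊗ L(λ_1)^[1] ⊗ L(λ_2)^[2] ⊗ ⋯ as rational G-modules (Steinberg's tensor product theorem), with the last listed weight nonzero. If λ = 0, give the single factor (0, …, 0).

ω-coordinates c = M·v, v = (-1, 0):
  c_1 = (-1)·(-1) + (-1)·(0) = 1
  c_2 = (-1)·(-1) + 0·0 = 1
p = 2; digits c_i = Σ_j d_{ij}·2^j, 0 ≤ d_{ij} < 2:
  c_1 = 1 = 1·2^0
  c_2 = 1 = 1·2^0
p-restricted factor λ_0 = (1, 1)

((1, 1),)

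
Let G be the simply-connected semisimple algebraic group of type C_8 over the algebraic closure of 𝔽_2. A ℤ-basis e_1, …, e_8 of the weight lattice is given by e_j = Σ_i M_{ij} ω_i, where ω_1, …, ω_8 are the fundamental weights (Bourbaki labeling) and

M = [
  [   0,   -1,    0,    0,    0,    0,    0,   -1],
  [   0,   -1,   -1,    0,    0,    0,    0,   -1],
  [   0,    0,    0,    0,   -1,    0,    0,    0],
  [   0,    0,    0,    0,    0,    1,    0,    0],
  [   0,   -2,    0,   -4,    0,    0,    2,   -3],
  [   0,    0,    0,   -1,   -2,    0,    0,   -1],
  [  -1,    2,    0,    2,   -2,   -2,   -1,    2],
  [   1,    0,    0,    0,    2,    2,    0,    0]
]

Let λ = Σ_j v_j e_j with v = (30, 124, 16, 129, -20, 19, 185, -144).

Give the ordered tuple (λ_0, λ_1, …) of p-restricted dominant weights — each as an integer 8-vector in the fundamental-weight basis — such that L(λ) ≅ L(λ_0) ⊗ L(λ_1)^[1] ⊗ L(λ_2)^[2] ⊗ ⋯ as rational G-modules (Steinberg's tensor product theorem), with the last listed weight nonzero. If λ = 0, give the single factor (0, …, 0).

((0, 0, 0, 1, 0, 1, 1, 0), (0, 0, 0, 1, 1, 1, 0, 0), (1, 1, 1, 0, 1, 1, 1, 1), (0, 0, 0, 0, 0, 0, 0, 1), (1, 0, 1, 1, 0, 1, 0, 1), (0, 0, 0, 0, 1, 1, 0, 0))

Converting to the ω-basis (c_i = row i of M dotted with v = (30, 124, 16, 129, -20, 19, 185, -144)):
  c_1 = 0·30 + (-1)·(124) + 0·16 + 0·129 + (0)·(-20) + 0·19 + 0·185 + (-1)·(-144) = 20
  c_2 = 0·30 + (-1)·(124) + (-1)·(16) + 0·129 + (0)·(-20) + 0·19 + 0·185 + (-1)·(-144) = 4
  c_3 = 0·30 + 0·124 + 0·16 + 0·129 + (-1)·(-20) + 0·19 + 0·185 + (0)·(-144) = 20
  c_4 = 0·30 + 0·124 + 0·16 + 0·129 + (0)·(-20) + 1·19 + 0·185 + (0)·(-144) = 19
  c_5 = 0·30 + (-2)·(124) + 0·16 + (-4)·(129) + (0)·(-20) + 0·19 + 2·185 + (-3)·(-144) = 38
  c_6 = 0·30 + 0·124 + 0·16 + (-1)·(129) + (-2)·(-20) + 0·19 + 0·185 + (-1)·(-144) = 55
  c_7 = (-1)·(30) + 2·124 + 0·16 + 2·129 + (-2)·(-20) + (-2)·(19) + (-1)·(185) + (2)·(-144) = 5
  c_8 = 1·30 + 0·124 + 0·16 + 0·129 + (2)·(-20) + 2·19 + 0·185 + (0)·(-144) = 28
Base-2 expansion of each c_i:
  c_1 = 20 = 0·2^0 + 0·2^1 + 1·2^2 + 0·2^3 + 1·2^4
  c_2 = 4 = 0·2^0 + 0·2^1 + 1·2^2
  c_3 = 20 = 0·2^0 + 0·2^1 + 1·2^2 + 0·2^3 + 1·2^4
  c_4 = 19 = 1·2^0 + 1·2^1 + 0·2^2 + 0·2^3 + 1·2^4
  c_5 = 38 = 0·2^0 + 1·2^1 + 1·2^2 + 0·2^3 + 0·2^4 + 1·2^5
  c_6 = 55 = 1·2^0 + 1·2^1 + 1·2^2 + 0·2^3 + 1·2^4 + 1·2^5
  c_7 = 5 = 1·2^0 + 0·2^1 + 1·2^2
  c_8 = 28 = 0·2^0 + 0·2^1 + 1·2^2 + 1·2^3 + 1·2^4
p-restricted factor λ_0 = (0, 0, 0, 1, 0, 1, 1, 0)
p-restricted factor λ_1 = (0, 0, 0, 1, 1, 1, 0, 0)
p-restricted factor λ_2 = (1, 1, 1, 0, 1, 1, 1, 1)
p-restricted factor λ_3 = (0, 0, 0, 0, 0, 0, 0, 1)
p-restricted factor λ_4 = (1, 0, 1, 1, 0, 1, 0, 1)
p-restricted factor λ_5 = (0, 0, 0, 0, 1, 1, 0, 0)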